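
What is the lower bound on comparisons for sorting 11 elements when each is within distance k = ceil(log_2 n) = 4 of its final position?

Partition the 11 positions into floor(n/k) blocks of k = 4 consecutive positions; any permutation within a block keeps every element within k of its final position, so there are at least (k!)^(n/k) distinguishable inputs. Lower bound: log_2((k!)^(n/k)) = (n/k) * log_2(k!) = Theta(n log k); with k = ceil(log_2 n), this is Omega(n log log n).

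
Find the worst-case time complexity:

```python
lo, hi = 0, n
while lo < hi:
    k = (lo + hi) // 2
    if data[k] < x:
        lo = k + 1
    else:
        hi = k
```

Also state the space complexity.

Time complexity: O(log n).
Space complexity: O(1).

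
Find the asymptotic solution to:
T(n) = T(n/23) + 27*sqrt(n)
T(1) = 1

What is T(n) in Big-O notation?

Each level contributes sqrt(n/23^k). Geometric series with ratio 1/sqrt(23) < 1 sums to O(sqrt(n)).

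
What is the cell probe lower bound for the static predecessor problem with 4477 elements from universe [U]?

The Patrascu-Thorup lower bound shows any data structure on n = 4477 elements using O(n * polylog(n)) space requires Omega(log log U) query time. van Emde Boas trees achieve O(log log U) with O(U) space.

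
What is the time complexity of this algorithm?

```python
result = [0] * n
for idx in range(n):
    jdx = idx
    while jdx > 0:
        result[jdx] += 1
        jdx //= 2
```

Time complexity: O(n log n).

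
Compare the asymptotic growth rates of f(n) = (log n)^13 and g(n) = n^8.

g(n) = n^8 grows faster: any positive polynomial dominates any polylog.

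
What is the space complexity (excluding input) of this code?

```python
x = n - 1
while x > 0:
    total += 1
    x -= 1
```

Space complexity: O(1).
Only a constant amount of auxiliary storage is used; nothing grows with n.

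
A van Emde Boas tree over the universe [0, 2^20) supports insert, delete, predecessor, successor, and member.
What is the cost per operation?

vEB recursively partitions [0, 1048576) into sqrt(u) clusters of size sqrt(u). Each operation recurses into either one cluster or the summary, never both: T(u) = T(sqrt(u)) + O(1) => T(u) = O(log log u) = O(log 20). This is worst-case, not just amortized.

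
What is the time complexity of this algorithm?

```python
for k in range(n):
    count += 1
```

Time complexity: O(n).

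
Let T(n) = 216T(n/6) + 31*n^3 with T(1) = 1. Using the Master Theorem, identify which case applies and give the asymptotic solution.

a=216, b=6, f(n)=31*n^3.
log_6(216) = 3, so n^(log_b(a)) = n^3.
f(n) = Theta(n^3), so Case 2 applies.
T(n) = Theta(n^3 log n).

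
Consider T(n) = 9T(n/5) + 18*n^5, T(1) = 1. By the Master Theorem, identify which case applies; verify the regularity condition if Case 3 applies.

a=9, b=5, f(n)=18*n^5.
log_5(9) = 1.365 < 5.
f(n) = Omega(n^(1.365+epsilon)) for some epsilon > 0, so Case 3 is the candidate.
Regularity: a*f(n/b) = 9*18*(n/5)^5 = (9/3125)*18*n^5 <= c*f(n) with c = 9/3125 < 1. Satisfied.
Case 3: T(n) = Theta(n^5).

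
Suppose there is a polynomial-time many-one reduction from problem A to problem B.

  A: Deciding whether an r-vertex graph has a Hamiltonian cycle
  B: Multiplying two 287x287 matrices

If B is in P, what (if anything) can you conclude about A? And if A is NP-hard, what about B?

A poly-time reduction A <=_p B means any A-instance can be transformed to a B-instance in poly time.
If B is in P: compose the reduction with B's poly-time algorithm to solve A in poly time, so A is in P.
If A is NP-hard: every NP problem reduces to A, which reduces to B; composing reductions, every NP problem reduces to B, so B is NP-hard.
(Here in fact A is NP-complete and B is in P, so no such reduction is known -- its existence would imply P = NP; the analysis concerns only what the assumed reduction would or would not let you conclude.)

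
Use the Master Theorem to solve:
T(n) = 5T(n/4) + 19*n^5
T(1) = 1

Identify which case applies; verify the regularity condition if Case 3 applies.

a=5, b=4, f(n)=19*n^5.
log_4(5) = 1.161 < 5.
f(n) = Omega(n^(1.161+epsilon)) for some epsilon > 0, so Case 3 is the candidate.
Regularity: a*f(n/b) = 5*19*(n/4)^5 = (5/1024)*19*n^5 <= c*f(n) with c = 5/1024 < 1. Satisfied.
Case 3: T(n) = Theta(n^5).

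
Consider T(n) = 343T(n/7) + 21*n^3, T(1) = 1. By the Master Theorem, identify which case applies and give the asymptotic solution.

a=343, b=7, f(n)=21*n^3.
log_7(343) = 3, so n^(log_b(a)) = n^3.
f(n) = Theta(n^3), so Case 2 applies.
T(n) = Theta(n^3 log n).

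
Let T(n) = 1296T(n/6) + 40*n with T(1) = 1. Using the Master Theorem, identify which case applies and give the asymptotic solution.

a=1296, b=6, f(n)=40*n.
log_6(1296) = 4 > 1.
Since f(n) = O(n^1) is polynomially smaller than n^4, Case 1 applies.
T(n) = Theta(n^4).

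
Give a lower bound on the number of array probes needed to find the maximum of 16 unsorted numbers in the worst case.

Adversary: any unprobed cell could hold a value larger than everything seen so far. If fewer than 16 cells are probed, the adversary places the max in an unprobed cell. So all 16 cells must be examined; together with 16-1 comparisons this is tight.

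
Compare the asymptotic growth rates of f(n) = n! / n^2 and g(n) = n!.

g(n) = n! grows faster: the ratio n!/(n!/n^2) = n^2 -> infinity.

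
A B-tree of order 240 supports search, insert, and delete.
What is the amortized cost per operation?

B-tree of order 240 has height O(log_240 n). Each operation traverses the tree height. Splits during insert and merges during delete are O(1) each and occur at most once per level. Total cost per operation: O(log_240 n).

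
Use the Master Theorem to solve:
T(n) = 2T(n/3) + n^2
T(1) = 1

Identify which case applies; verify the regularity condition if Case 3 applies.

a=2, b=3, f(n)=n^2.
log_3(2) = 0.6309 < 2.
f(n) = Omega(n^(0.6309+epsilon)) for some epsilon > 0, so Case 3 is the candidate.
Regularity: a*f(n/b) = 2*1*(n/3)^2 = (2/9)*1*n^2 <= c*f(n) with c = 2/9 < 1. Satisfied.
Case 3: T(n) = Theta(n^2).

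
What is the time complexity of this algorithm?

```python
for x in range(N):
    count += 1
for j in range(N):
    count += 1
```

Time complexity: O(n).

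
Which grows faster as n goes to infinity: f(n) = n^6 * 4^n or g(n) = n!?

g(n) = n! grows faster: by Stirling n! ~ (n/e)^n sqrt(2*pi*n); (n/e)^n eventually dominates n^6 * 4^n.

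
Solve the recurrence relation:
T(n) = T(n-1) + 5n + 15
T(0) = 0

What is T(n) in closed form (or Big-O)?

Dominant term in sum is 5*sum(i, i=1..n) = 5*n*(n+1)/2 = O(n^2).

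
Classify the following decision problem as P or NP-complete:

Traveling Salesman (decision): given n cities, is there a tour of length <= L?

This problem is NP-complete: reduces from Hamiltonian Cycle.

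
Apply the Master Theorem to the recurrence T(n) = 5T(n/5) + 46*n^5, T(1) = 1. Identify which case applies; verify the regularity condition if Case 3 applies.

a=5, b=5, f(n)=46*n^5.
log_5(5) = 1 < 5.
f(n) = Omega(n^(1+epsilon)) for some epsilon > 0, so Case 3 is the candidate.
Regularity: a*f(n/b) = 5*46*(n/5)^5 = (5/3125)*46*n^5 <= c*f(n) with c = 5/3125 < 1. Satisfied.
Case 3: T(n) = Theta(n^5).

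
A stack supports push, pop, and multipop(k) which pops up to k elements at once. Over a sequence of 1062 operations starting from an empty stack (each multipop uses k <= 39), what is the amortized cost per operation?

Each element is pushed exactly once and popped at most once (whether by pop or as part of a multipop). So the total number of individual pops over the whole sequence is at most the number of pushes, which is at most 1062. Total work <= 2 * 1062, hence O(1) amortized per operation.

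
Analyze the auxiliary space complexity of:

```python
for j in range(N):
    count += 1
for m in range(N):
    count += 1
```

Space complexity: O(1).
Only a constant amount of auxiliary storage is used; nothing grows with n.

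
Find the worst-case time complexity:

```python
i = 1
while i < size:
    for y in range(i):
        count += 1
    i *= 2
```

Time complexity: O(n).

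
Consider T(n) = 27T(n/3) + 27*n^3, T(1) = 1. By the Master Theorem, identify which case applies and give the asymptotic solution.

a=27, b=3, f(n)=27*n^3.
log_3(27) = 3, so n^(log_b(a)) = n^3.
f(n) = Theta(n^3), so Case 2 applies.
T(n) = Theta(n^3 log n).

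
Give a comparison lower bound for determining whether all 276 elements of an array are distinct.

In the algebraic decision-tree model, the YES region for element distinctness on 276 elements has 276! connected components (one per ordering). Ben-Or's theorem then gives a lower bound of Omega(log(n!)) = Omega(n log n).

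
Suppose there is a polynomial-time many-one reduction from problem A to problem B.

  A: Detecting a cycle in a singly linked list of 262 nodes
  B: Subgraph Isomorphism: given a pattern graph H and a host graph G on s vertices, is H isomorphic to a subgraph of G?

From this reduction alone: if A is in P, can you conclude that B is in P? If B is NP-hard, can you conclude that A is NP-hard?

A poly-time reduction A <=_p B transfers tractability DOWN (B easy => A easy) and hardness UP (A hard => B hard), not the reverse.
From A in P, the reduction alone does NOT give B in P: any problem in P trivially reduces to SAT, yet SAT is not known to be in P.
From B NP-hard, the reduction alone does NOT give A NP-hard: again, easy problems reduce to hard ones.
(Here in fact A is P and B is NP-complete.)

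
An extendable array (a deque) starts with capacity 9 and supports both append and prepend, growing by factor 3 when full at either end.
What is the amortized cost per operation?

Growth at either end copies all elements; capacities form a geometric sequence with ratio 3, so total copy cost over n operations is O(n) (two geometric series). Amortized O(1).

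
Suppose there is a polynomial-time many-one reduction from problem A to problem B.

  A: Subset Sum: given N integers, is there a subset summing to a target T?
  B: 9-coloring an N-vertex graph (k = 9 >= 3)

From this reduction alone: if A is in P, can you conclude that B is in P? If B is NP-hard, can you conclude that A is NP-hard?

A poly-time reduction A <=_p B transfers tractability DOWN (B easy => A easy) and hardness UP (A hard => B hard), not the reverse.
From A in P, the reduction alone does NOT give B in P: any problem in P trivially reduces to SAT, yet SAT is not known to be in P.
From B NP-hard, the reduction alone does NOT give A NP-hard: again, easy problems reduce to hard ones.
(Here in fact A is NP-complete and B is NP-complete.)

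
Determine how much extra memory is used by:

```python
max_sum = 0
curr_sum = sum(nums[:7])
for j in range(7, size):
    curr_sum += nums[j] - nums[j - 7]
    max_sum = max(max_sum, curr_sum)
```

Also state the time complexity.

Space complexity: O(1).
Only a constant amount of auxiliary storage is used; nothing grows with n.
Time complexity: O(n).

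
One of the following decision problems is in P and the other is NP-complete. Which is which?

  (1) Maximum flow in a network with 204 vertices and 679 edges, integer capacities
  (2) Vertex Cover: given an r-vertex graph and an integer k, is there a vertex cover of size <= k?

(1) is P: Edmonds-Karp / push-relabel run in polynomial time.
(2) is NP-complete: one of Karp's 21 NP-complete problems (with k part of the input; for any fixed constant k it is in P).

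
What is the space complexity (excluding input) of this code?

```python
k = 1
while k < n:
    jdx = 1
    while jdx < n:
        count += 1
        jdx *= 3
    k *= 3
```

Space complexity: O(1).
Only a constant amount of auxiliary storage is used; nothing grows with n.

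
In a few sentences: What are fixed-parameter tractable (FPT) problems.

A problem parameterized by k is FPT if it can be solved in time f(k) * n^O(1), where f is any computable function of k alone. Vertex Cover parameterized by solution size k is FPT: O(2^k * n). The W-hierarchy (W[1], W[2], ...) classifies parameterized problems by hardness; Clique parameterized by clique size is W[1]-complete.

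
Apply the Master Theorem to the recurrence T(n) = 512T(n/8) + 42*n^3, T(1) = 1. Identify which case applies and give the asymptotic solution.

a=512, b=8, f(n)=42*n^3.
log_8(512) = 3, so n^(log_b(a)) = n^3.
f(n) = Theta(n^3), so Case 2 applies.
T(n) = Theta(n^3 log n).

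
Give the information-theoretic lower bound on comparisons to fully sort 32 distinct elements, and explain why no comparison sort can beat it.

A comparison sort is a binary decision tree whose leaves are the 32! = 263130836933693530167218012160000000 possible output permutations. A binary tree with L leaves has height >= ceil(log_2(L)). So any comparison sort needs >= ceil(log_2(32!)) = 118 comparisons in the worst case.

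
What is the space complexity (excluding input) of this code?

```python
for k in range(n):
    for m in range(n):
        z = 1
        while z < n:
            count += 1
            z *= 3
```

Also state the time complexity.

Space complexity: O(1).
Only a constant amount of auxiliary storage is used; nothing grows with n.
Time complexity: O(n^2 log n).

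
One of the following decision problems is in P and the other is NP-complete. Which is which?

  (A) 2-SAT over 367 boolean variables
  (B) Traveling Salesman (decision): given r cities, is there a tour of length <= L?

(A) is P: 2-SAT is solvable in linear time via implication-graph SCCs.
(B) is NP-complete: reduces from Hamiltonian Cycle.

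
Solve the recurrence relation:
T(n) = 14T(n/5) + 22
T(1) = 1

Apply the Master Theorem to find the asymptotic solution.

a=14, b=5, f(n)=22. log_5(14) = 1.64. Case 1 of Master Theorem: T(n) = O(n^1.64).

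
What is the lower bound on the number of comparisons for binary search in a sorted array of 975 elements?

With 975 possible positions, we need at least ceil(log_2(975)) = 10 comparisons. Each comparison splits the remaining candidates by at most half.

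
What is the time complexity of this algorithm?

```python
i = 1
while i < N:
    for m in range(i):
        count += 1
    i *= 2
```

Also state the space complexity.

Time complexity: O(n).
Space complexity: O(1).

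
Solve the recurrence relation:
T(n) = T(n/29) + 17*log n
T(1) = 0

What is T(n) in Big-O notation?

Each of the log_29(n) levels adds O(log n). T(n) = O(log^2 n).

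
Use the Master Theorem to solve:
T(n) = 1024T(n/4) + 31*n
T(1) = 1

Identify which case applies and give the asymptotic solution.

a=1024, b=4, f(n)=31*n.
log_4(1024) = 5 > 1.
Since f(n) = O(n^1) is polynomially smaller than n^5, Case 1 applies.
T(n) = Theta(n^5).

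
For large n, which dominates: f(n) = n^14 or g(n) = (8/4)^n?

g(n) = (8/4)^n grows faster: (8/4)^n is exponential with base 8/4 > 1, dominating every polynomial.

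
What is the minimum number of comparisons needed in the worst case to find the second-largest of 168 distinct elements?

Lower bound: finding the max needs 168-1 comparisons. By the adversary weight-doubling argument, the max must personally win >= ceil(log_2(168)) = 8 comparisons; the 2nd-largest is among those 8 losers, needing 8-1 more comparisons. Total >= 168-1 + 8-1 = 174. A balanced knockout tournament achieves this.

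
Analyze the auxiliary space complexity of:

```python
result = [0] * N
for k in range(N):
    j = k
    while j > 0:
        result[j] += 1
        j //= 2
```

Space complexity: O(n).
Auxiliary storage grows linearly with the input size n in the worst case.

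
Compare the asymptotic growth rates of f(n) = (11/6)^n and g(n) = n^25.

f(n) = (11/6)^n grows faster: (11/6)^n is exponential with base 11/6 > 1, dominating every polynomial.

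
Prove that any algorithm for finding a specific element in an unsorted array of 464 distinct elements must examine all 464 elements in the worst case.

Adversary argument: if the algorithm examines fewer than 464 elements, the adversary places the target in an unexamined position. The algorithm cannot distinguish 'not present' from 'in unexamined position'.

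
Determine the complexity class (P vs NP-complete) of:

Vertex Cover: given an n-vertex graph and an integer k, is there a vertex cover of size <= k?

This problem is NP-complete: one of Karp's 21 NP-complete problems (with k part of the input; for any fixed constant k it is in P).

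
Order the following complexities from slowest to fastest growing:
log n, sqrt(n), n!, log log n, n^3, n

Ordered by growth rate: log log n < log n < sqrt(n) < n < n^3 < n!.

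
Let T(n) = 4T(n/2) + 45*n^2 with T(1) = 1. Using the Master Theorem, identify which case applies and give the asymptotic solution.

a=4, b=2, f(n)=45*n^2.
log_2(4) = 2, so n^(log_b(a)) = n^2.
f(n) = Theta(n^2), so Case 2 applies.
T(n) = Theta(n^2 log n).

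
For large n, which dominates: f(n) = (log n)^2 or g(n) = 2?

f(n) = (log n)^2 grows faster: any unbounded function dominates a constant.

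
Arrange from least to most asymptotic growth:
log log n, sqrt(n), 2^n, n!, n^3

Ordered by growth rate: log log n < sqrt(n) < n^3 < 2^n < n!.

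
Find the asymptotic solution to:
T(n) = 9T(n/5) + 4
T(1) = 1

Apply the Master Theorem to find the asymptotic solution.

a=9, b=5, f(n)=4. log_5(9) = 1.365. Case 1 of Master Theorem: T(n) = O(n^1.365).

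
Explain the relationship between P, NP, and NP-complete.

P: solvable in polynomial time. NP: verifiable in polynomial time. NP-complete: in NP and at least as hard as every problem in NP (via polynomial reduction). P is a subset of NP. If any NP-complete problem is in P, then P = NP.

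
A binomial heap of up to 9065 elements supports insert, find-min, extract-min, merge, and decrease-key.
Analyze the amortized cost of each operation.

A binomial heap with n <= 9065 elements has at most floor(log_2 9065) + 1 = 14 trees. Using potential Phi = number of trees: Insert adds one tree, but cascading merges reduce count -- amortized O(1). Find-min reads the cached minimum pointer: O(1). Extract-min creates O(log n) new trees: O(log n). Merge combines tree lists: O(log n). Decrease-key sifts the element up its tree of height <= log n: O(log n).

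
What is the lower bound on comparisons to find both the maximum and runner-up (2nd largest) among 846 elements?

Lower bound: finding the max needs 846-1 comparisons. By an adversary weight-doubling argument, the maximum element must personally win at least ceil(log_2(846)) = 10 comparisons in any correct algorithm. The 2nd largest is among those 10 direct losers, and distinguishing it requires 10-1 more comparisons. Total >= 846-1 + 10-1 = 854. A balanced tournament achieves this bound exactly.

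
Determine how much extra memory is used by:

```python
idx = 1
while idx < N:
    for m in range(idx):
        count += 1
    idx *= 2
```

Space complexity: O(1).
Only a constant amount of auxiliary storage is used; nothing grows with n.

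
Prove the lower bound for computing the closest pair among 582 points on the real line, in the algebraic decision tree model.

Reduction from element distinctness: given 582 reals, the closest-pair distance is 0 iff two are equal. Element distinctness has an Omega(n log n) lower bound in the algebraic decision tree model (Ben-Or). Therefore closest pair on a line also requires Omega(n log n). Sorting then a linear scan achieves this.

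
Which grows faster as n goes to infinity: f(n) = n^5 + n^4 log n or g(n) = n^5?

f(n) = n^5 + n^4 log n and g(n) = n^5 are Theta of each other: the lower-order n^4 log n term is o(n^5); both are Theta(n^5).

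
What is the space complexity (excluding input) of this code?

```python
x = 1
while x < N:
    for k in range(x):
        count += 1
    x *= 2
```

Space complexity: O(1).
Only a constant amount of auxiliary storage is used; nothing grows with n.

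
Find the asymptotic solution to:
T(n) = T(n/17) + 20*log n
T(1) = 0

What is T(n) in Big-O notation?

Each of the log_17(n) levels adds O(log n). T(n) = O(log^2 n).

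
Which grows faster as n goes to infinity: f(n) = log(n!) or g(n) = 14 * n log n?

f(n) = log(n!) and g(n) = 14 * n log n are Theta of each other: Stirling: log(n!) = n log n - n + O(log n) = Theta(n log n); the constant 14 doesn't change the Theta class.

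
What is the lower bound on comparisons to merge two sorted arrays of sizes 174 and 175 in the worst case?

Adversary: with |174 - 175| <= 1 the inputs can be fully interleaved so that every adjacent pair in the merged output comes from different arrays. Then each of the 348 adjacent pairs must be directly compared, or the algorithm cannot determine their relative order. Standard merge meets this bound.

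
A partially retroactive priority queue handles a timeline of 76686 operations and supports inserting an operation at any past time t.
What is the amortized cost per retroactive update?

Partially retroactive priority queues (Demaine-Iacono-Langerman) allow updates at past times with queries only at the present. With a balanced BST over the m = 76686 timeline events tracking bridges, each retroactive insert or delete is O(log m) amortized.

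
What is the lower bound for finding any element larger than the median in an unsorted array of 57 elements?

To find an element larger than the median of 57 elements, we must see Omega(n) elements. Without seeing enough elements, an adversary can make any unseen element the median.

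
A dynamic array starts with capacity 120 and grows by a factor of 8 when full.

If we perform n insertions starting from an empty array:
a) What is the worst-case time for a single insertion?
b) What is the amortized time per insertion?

(a) Worst-case single insertion: O(n) -- when the array is full at capacity c, the resize copies all c elements, and c can be Theta(n).
(b) Resizes happen at sizes 120, 960, 7680, ... Total copy cost for n insertions: 120 + 960 + ... = O(n) (geometric series with ratio 1/8). Amortized cost per insertion: O(n)/n = O(1).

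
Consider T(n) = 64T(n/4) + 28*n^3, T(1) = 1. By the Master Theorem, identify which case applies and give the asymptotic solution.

a=64, b=4, f(n)=28*n^3.
log_4(64) = 3, so n^(log_b(a)) = n^3.
f(n) = Theta(n^3), so Case 2 applies.
T(n) = Theta(n^3 log n).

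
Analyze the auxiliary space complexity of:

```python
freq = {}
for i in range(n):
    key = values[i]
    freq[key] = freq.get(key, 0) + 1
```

Space complexity: O(n).
Auxiliary storage grows linearly with the input size n in the worst case.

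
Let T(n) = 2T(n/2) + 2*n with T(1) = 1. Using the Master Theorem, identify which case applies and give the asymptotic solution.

a=2, b=2, f(n)=2*n.
log_2(2) = 1, so n^(log_b(a)) = n.
f(n) = Theta(n), so Case 2 applies.
T(n) = Theta(n log n).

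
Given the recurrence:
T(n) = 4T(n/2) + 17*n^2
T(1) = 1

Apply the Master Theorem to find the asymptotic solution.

a=4, b=2, f(n)=17*n^2. log_2(4) = 2. Case 2: T(n) = O(n^2 log n).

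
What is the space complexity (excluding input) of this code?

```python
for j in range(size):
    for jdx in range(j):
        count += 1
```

Space complexity: O(1).
Only a constant amount of auxiliary storage is used; nothing grows with n.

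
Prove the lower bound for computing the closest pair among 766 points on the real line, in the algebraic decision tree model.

Reduction from element distinctness: given 766 reals, the closest-pair distance is 0 iff two are equal. Element distinctness has an Omega(n log n) lower bound in the algebraic decision tree model (Ben-Or). Therefore closest pair on a line also requires Omega(n log n). Sorting then a linear scan achieves this.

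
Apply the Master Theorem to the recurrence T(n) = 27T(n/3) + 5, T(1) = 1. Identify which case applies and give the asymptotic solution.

a=27, b=3, f(n)=5.
log_3(27) = 3 > 0.
Since f(n) = O(n^0) is polynomially smaller than n^3, Case 1 applies.
T(n) = Theta(n^3).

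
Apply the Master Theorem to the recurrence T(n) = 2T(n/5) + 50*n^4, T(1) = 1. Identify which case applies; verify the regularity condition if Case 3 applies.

a=2, b=5, f(n)=50*n^4.
log_5(2) = 0.4307 < 4.
f(n) = Omega(n^(0.4307+epsilon)) for some epsilon > 0, so Case 3 is the candidate.
Regularity: a*f(n/b) = 2*50*(n/5)^4 = (2/625)*50*n^4 <= c*f(n) with c = 2/625 < 1. Satisfied.
Case 3: T(n) = Theta(n^4).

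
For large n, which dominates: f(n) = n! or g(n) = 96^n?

f(n) = n! grows faster: n!/96^n -> infinity by Stirling.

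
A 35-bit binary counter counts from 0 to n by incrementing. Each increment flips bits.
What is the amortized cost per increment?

Bit i flips every 2^i increments. Total flips over n increments: sum_{i=0}^{35} n/2^i < 2n. Amortized cost: 2n/n = O(1).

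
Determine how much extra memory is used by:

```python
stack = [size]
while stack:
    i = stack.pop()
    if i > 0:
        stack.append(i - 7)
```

Space complexity: O(1).
Only a constant amount of auxiliary storage is used; nothing grows with n.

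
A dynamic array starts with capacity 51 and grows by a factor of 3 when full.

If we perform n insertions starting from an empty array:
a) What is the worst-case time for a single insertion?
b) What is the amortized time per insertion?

(a) Worst-case single insertion: O(n) -- when the array is full at capacity c, the resize copies all c elements, and c can be Theta(n).
(b) Resizes happen at sizes 51, 153, 459, ... Total copy cost for n insertions: 51 + 153 + ... = O(n) (geometric series with ratio 1/3). Amortized cost per insertion: O(n)/n = O(1).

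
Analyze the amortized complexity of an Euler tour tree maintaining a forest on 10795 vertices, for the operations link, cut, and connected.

An Euler tour tree stores each tree's Euler tour as a balanced BST keyed by tour position. On 10795 vertices: link concatenates two tours via O(1) splits/joins of size <= 2*10795 (O(log n)); cut splits the tour at the two occurrences of the edge (O(log n)); connected compares BST roots (O(log n) to find the root). All O(log n) amortized.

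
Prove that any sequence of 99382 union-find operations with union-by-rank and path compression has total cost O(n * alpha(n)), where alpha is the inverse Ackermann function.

Using Tarjan's analysis with rank-based potential function. Union-by-rank keeps tree height O(log n). Path compression flattens paths during find. For n = 99382 operations, total cost is O(n * alpha(n)), effectively O(n) since alpha grows incredibly slowly.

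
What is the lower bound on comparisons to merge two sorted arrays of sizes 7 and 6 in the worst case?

Adversary: with |7 - 6| <= 1 the inputs can be fully interleaved so that every adjacent pair in the merged output comes from different arrays. Then each of the 12 adjacent pairs must be directly compared, or the algorithm cannot determine their relative order. Standard merge meets this bound.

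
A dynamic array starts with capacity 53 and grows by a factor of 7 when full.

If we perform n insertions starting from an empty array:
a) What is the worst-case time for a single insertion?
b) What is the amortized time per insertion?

(a) Worst-case single insertion: O(n) -- when the array is full at capacity c, the resize copies all c elements, and c can be Theta(n).
(b) Resizes happen at sizes 53, 371, 2597, ... Total copy cost for n insertions: 53 + 371 + ... = O(n) (geometric series with ratio 1/7). Amortized cost per insertion: O(n)/n = O(1).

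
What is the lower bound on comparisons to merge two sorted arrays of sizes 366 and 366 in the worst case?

Adversary: with |366 - 366| <= 1 the inputs can be fully interleaved so that every adjacent pair in the merged output comes from different arrays. Then each of the 731 adjacent pairs must be directly compared, or the algorithm cannot determine their relative order. Standard merge meets this bound.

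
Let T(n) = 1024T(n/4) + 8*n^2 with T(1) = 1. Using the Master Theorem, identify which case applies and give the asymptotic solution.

a=1024, b=4, f(n)=8*n^2.
log_4(1024) = 5 > 2.
Since f(n) = O(n^2) is polynomially smaller than n^5, Case 1 applies.
T(n) = Theta(n^5).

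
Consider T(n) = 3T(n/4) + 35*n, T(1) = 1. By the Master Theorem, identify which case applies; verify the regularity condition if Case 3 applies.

a=3, b=4, f(n)=35*n.
log_4(3) = 0.7925 < 1.
f(n) = Omega(n^(0.7925+epsilon)) for some epsilon > 0, so Case 3 is the candidate.
Regularity: a*f(n/b) = 3*35*(n/4)^1 = (3/4)*35*n^1 <= c*f(n) with c = 3/4 < 1. Satisfied.
Case 3: T(n) = Theta(n).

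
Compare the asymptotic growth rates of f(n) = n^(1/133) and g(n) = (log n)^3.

f(n) = n^(1/133) grows faster: any positive power of n dominates any polylog.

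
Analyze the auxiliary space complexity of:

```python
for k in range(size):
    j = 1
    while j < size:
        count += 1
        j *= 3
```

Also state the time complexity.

Space complexity: O(1).
Only a constant amount of auxiliary storage is used; nothing grows with n.
Time complexity: O(n log n).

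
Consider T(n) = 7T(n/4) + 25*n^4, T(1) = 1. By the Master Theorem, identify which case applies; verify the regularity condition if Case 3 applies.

a=7, b=4, f(n)=25*n^4.
log_4(7) = 1.404 < 4.
f(n) = Omega(n^(1.404+epsilon)) for some epsilon > 0, so Case 3 is the candidate.
Regularity: a*f(n/b) = 7*25*(n/4)^4 = (7/256)*25*n^4 <= c*f(n) with c = 7/256 < 1. Satisfied.
Case 3: T(n) = Theta(n^4).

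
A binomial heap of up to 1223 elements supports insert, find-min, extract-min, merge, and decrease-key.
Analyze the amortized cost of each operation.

A binomial heap with n <= 1223 elements has at most floor(log_2 1223) + 1 = 11 trees. Using potential Phi = number of trees: Insert adds one tree, but cascading merges reduce count -- amortized O(1). Find-min reads the cached minimum pointer: O(1). Extract-min creates O(log n) new trees: O(log n). Merge combines tree lists: O(log n). Decrease-key sifts the element up its tree of height <= log n: O(log n).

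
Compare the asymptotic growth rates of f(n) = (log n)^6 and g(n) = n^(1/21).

g(n) = n^(1/21) grows faster: any positive power of n dominates any polylog.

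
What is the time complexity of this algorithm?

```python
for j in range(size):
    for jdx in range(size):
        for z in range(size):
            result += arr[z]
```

Time complexity: O(n^3).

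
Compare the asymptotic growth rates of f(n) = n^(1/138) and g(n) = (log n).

f(n) = n^(1/138) grows faster: any positive power of n dominates any polylog.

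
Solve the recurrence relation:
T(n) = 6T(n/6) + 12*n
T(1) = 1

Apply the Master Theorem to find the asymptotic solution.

a=6, b=6, f(n)=12*n. log_6(6) = 1. Case 2: T(n) = O(n log n).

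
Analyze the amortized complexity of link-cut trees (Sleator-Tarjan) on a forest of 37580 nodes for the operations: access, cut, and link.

Link-cut trees represent the forest using splay trees over preferred paths. With potential Phi = sum over nodes of log(size of virtual subtree), each access on 37580 nodes is O(log 37580) = O(log n) amortized by the splay-tree access lemma. Cut and link are O(1) plus one access.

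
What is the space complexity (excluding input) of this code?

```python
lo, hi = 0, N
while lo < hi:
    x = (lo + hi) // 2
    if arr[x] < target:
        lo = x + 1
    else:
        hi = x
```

Space complexity: O(1).
Only a constant amount of auxiliary storage is used; nothing grows with n.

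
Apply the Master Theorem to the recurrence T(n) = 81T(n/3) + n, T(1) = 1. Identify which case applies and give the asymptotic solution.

a=81, b=3, f(n)=n.
log_3(81) = 4 > 1.
Since f(n) = O(n^1) is polynomially smaller than n^4, Case 1 applies.
T(n) = Theta(n^4).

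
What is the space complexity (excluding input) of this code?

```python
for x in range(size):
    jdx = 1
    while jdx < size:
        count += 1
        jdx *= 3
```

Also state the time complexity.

Space complexity: O(1).
Only a constant amount of auxiliary storage is used; nothing grows with n.
Time complexity: O(n log n).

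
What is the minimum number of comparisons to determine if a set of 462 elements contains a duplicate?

Determining if 462 elements are all distinct requires Omega(n log n) comparisons in the comparison model. This follows from the element distinctness lower bound.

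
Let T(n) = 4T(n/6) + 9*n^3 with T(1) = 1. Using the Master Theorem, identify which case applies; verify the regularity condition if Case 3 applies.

a=4, b=6, f(n)=9*n^3.
log_6(4) = 0.7737 < 3.
f(n) = Omega(n^(0.7737+epsilon)) for some epsilon > 0, so Case 3 is the candidate.
Regularity: a*f(n/b) = 4*9*(n/6)^3 = (4/216)*9*n^3 <= c*f(n) with c = 4/216 < 1. Satisfied.
Case 3: T(n) = Theta(n^3).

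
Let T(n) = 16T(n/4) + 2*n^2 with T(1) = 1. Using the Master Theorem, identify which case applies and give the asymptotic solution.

a=16, b=4, f(n)=2*n^2.
log_4(16) = 2, so n^(log_b(a)) = n^2.
f(n) = Theta(n^2), so Case 2 applies.
T(n) = Theta(n^2 log n).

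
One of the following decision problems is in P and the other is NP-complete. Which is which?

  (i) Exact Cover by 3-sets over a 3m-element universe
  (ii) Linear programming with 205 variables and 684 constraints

(i) is NP-complete: one of Karp's 21 NP-complete problems.
(ii) is P: the ellipsoid and interior-point methods run in polynomial time.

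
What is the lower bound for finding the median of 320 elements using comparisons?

To find the median of 320 elements, every element must be compared at least once, so the lower bound is Omega(n). The BFPRT algorithm achieves O(n), making this tight.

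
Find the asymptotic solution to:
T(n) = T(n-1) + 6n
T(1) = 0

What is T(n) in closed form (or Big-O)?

Unrolling: T(n) = 0 + 6*(2 + 3 + ... + n) = 0 + 6*(n(n+1)/2 - 1) = O(n^2).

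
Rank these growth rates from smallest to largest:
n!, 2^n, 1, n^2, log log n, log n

Ordered by growth rate: 1 < log log n < log n < n^2 < 2^n < n!.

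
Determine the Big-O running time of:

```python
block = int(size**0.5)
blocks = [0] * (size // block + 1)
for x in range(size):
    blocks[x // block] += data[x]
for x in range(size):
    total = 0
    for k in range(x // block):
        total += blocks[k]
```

Time complexity: O(n * sqrt(n)).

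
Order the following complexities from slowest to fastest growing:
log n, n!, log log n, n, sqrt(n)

Ordered by growth rate: log log n < log n < sqrt(n) < n < n!.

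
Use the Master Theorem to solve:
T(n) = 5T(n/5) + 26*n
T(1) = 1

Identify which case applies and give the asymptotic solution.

a=5, b=5, f(n)=26*n.
log_5(5) = 1, so n^(log_b(a)) = n.
f(n) = Theta(n), so Case 2 applies.
T(n) = Theta(n log n).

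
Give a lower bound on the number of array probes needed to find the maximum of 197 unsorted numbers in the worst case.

Adversary: any unprobed cell could hold a value larger than everything seen so far. If fewer than 197 cells are probed, the adversary places the max in an unprobed cell. So all 197 cells must be examined; together with 197-1 comparisons this is tight.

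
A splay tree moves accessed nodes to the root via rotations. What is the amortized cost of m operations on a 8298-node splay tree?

Using a potential function Phi = sum of log(size of subtree) for each node, each splay operation has amortized cost O(log n) where n = 8298. Bad individual operations (O(n)) are offset by decreased potential.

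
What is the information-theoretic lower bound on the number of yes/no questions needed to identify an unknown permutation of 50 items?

There are 50! = 30414093201713378043612608166064768844377641568960512000000000000 permutations. Each yes/no question gives at most 1 bit, so at least ceil(log_2(30414093201713378043612608166064768844377641568960512000000000000)) = 215 questions are needed.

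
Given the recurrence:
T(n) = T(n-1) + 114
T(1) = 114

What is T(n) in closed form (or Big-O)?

Unrolling: T(n) = T(n-1) + 114 = T(n-2) + 2*114 = ... = T(1) + (n-1)*114 = 114 + (n-1)*114 = 114n.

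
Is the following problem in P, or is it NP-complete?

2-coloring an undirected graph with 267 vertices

This problem is in P: 2-coloring is bipartiteness testing via BFS, O(V+E).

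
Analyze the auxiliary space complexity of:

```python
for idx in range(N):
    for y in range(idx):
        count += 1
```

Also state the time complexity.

Space complexity: O(1).
Only a constant amount of auxiliary storage is used; nothing grows with n.
Time complexity: O(n^2).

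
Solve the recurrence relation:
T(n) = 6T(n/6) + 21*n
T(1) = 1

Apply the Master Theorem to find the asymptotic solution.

a=6, b=6, f(n)=21*n. log_6(6) = 1. Case 2: T(n) = O(n log n).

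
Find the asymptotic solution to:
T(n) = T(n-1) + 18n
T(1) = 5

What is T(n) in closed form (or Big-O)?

Unrolling: T(n) = 5 + 18*(2 + 3 + ... + n) = 5 + 18*(n(n+1)/2 - 1) = O(n^2).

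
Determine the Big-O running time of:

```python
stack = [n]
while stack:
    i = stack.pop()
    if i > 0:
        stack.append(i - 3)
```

Time complexity: O(n).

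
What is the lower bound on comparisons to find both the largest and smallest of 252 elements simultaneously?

Pair elements first (floor(252/2) comparisons), then find max among winners and min among losers. Total: ceil(3*252/2) - 2 = 376 comparisons.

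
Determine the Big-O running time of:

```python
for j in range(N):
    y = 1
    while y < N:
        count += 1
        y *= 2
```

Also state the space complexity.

Time complexity: O(n log n).
Space complexity: O(1).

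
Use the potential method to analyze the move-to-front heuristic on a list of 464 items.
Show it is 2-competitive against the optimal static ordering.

Let Phi = number of inversions between the MTF list and the optimal static list (0 <= Phi <= C(464,2)). Accessing an element at MTF position k and optimal position j: the move-to-front destroys all k-1 inversions in front of it that are not in front in optimal (>= k-j of them) and creates at most j-1 new ones. Amortized cost <= k + (j-1) - (k-j) = 2j - 1 <= 2 * optimal cost.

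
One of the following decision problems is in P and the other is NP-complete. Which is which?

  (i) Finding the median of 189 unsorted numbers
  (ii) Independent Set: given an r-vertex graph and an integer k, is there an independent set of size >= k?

(i) is P: linear-time selection (median-of-medians) runs in O(n).
(ii) is NP-complete: complement of Clique (with k part of the input).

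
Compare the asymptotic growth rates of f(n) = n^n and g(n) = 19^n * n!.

g(n) = 19^n * n! grows faster: by Stirling n! ~ sqrt(2 pi n)(n/e)^n, so 19^n n! / n^n ~ (19/e)^n sqrt(2 pi n) -> infinity since 19/e > 1.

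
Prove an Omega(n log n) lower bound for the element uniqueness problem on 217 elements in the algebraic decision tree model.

In the algebraic decision tree model, element uniqueness on 217 elements is equivalent to determining which cell of an arrangement of C(217,2) = 23436 hyperplanes x_i = x_j contains the input point. Ben-Or's theorem shows this requires Omega(n log n).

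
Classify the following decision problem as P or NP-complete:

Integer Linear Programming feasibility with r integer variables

This problem is NP-complete: ILP feasibility is NP-complete (LP relaxation is in P).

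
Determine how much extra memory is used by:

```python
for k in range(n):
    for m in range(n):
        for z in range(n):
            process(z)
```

Space complexity: O(1).
Only a constant amount of auxiliary storage is used; nothing grows with n.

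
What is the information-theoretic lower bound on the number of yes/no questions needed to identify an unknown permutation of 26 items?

There are 26! = 403291461126605635584000000 permutations. Each yes/no question gives at most 1 bit, so at least ceil(log_2(403291461126605635584000000)) = 89 questions are needed.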